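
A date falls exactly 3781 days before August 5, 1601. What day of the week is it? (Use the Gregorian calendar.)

Saturday

First find the weekday of Aug 5, 1601. Doomsday rule: the anchor day for the 1600s is Tuesday. For year 01: 1÷12 = 0 r 1, and 1÷4 = 0, so 0+1+0 = 1.
Tuesday + 1 ≡ Wednesday — that's 1601's doomsday.
In August the doomsday date is Aug 8.
Aug 5 is 3 days before Aug 8; 3 mod 7 = 3, so Wednesday − 3 = Sunday.
3781 mod 7 = 1, so 3781 days before a Sunday is Sunday − 1 = Saturday.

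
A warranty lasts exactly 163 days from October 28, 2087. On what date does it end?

Oct has 31 days: +4 → Nov 1, 2087 (159 left).
Nov has 30 days: +30 → Dec 1, 2087 (129 left).
Dec has 31 days: +31 → Jan 1, 2088 (98 left).
Jan has 31 days: +31 → Feb 1, 2088 (67 left).
Feb has 29 days: +29 → Mar 1, 2088 (38 left).
Mar has 31 days: +31 → Apr 1, 2088 (7 left).
+7 → Apr 8, 2088.

April 8, 2088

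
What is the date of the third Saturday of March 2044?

March 19, 2044

March 1, 2044 is a Tuesday.
The first Saturday is therefore March 5 (4 days later).
The third Saturday is 5 + 2×7 = March 19.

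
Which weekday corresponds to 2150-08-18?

Tuesday

Doomsday rule: the anchor day for the 2100s is Sunday. For year 50: 50÷12 = 4 r 2, and 2÷4 = 0, so 4+2+0 = 6.
Sunday + 6 ≡ Saturday — that's 2150's doomsday.
In August the doomsday date is Aug 8.
Aug 18 is 10 days after Aug 8; 10 mod 7 = 3, so Saturday + 3 = Tuesday.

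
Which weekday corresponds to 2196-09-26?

Doomsday rule: the anchor day for the 2100s is Sunday. For year 96: 96÷12 = 8 r 0, and 0÷4 = 0, so 8+0+0 = 8.
Sunday + 8 ≡ Monday — that's 2196's doomsday.
In September the doomsday date is Sep 5.
Sep 26 is 21 days after Sep 5; 21 mod 7 = 0, so Monday + 0 = Monday.

Monday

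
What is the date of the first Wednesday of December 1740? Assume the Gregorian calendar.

December 1, 1740 is a Thursday.
The first Wednesday is therefore December 7 (6 days later).

December 7, 1740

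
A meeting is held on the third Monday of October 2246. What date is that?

October 1, 2246 is a Thursday.
The first Monday is therefore October 5 (4 days later).
The third Monday is 5 + 2×7 = October 19.

October 19, 2246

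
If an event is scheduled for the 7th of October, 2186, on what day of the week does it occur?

Doomsday rule: the anchor day for the 2100s is Sunday. For year 86: 86÷12 = 7 r 2, and 2÷4 = 0, so 7+2+0 = 9.
Sunday + 9 ≡ Tuesday — that's 2186's doomsday.
In October the doomsday date is Oct 10.
Oct 7 is 3 days before Oct 10; 3 mod 7 = 3, so Tuesday − 3 = Saturday.

Saturday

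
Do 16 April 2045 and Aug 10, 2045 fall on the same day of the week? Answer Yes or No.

From Apr 16, 2045 to Aug 10, 2045 is 116 days.
116 mod 7 = 4, so they are different weekdays.
(Apr 16, 2045 is a Sunday; Aug 10, 2045 is a Thursday.)

No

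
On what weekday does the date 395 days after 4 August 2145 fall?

Saturday

Aug 4, 2145 is a Wednesday.
395 mod 7 = 3, so 395 days after a Wednesday is Wednesday + 3 = Saturday.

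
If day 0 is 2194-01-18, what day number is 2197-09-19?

Jan 18, 2194 → Jan 18, 2195: 365 days.
Jan 18, 2195 → Jan 18, 2196: 365 days.
Jan 18, 2196 → Jan 18, 2197: 366 days (Feb 29, 2196 is in that span).
Jan 18, 2197 → Feb 18, 2197: 31 days (January has 31).
Feb 18, 2197 → Mar 18, 2197: 28 days (February has 28).
Mar 18, 2197 → Apr 18, 2197: 31 days (March has 31).
Apr 18, 2197 → May 18, 2197: 30 days (April has 30).
May 18, 2197 → Jun 18, 2197: 31 days (May has 31).
Jun 18, 2197 → Jul 18, 2197: 30 days (June has 30).
Jul 18, 2197 → Aug 18, 2197: 31 days (July has 31).
Aug 18, 2197 → Sep 18, 2197: 31 days (August has 31).
Sep 18, 2197 → Sep 19, 2197: 1 days.
Total: 1340 days.

1340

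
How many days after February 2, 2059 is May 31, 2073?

5232

Feb 2, 2059 → Feb 2, 2060: 365 days.
Feb 2, 2060 → Feb 2, 2061: 366 days (Feb 29, 2060 is in that span).
Feb 2, 2061 → Feb 2, 2062: 365 days.
Feb 2, 2062 → Feb 2, 2063: 365 days.
Feb 2, 2063 → Feb 2, 2064: 365 days.
Feb 2, 2064 → Feb 2, 2065: 366 days (Feb 29, 2064 is in that span).
Feb 2, 2065 → Feb 2, 2066: 365 days.
Feb 2, 2066 → Feb 2, 2067: 365 days.
Feb 2, 2067 → Feb 2, 2068: 365 days.
Feb 2, 2068 → Feb 2, 2069: 366 days (Feb 29, 2068 is in that span).
Feb 2, 2069 → Feb 2, 2070: 365 days.
Feb 2, 2070 → Feb 2, 2071: 365 days.
Feb 2, 2071 → Feb 2, 2072: 365 days.
Feb 2, 2072 → Feb 2, 2073: 366 days (Feb 29, 2072 is in that span).
Feb 2, 2073 → Mar 2, 2073: 28 days (February has 28).
Mar 2, 2073 → Apr 2, 2073: 31 days (March has 31).
Apr 2, 2073 → May 2, 2073: 30 days (April has 30).
May 2, 2073 → May 31, 2073: 29 days.
Total: 5232 days.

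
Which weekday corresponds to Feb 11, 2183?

Doomsday rule: the anchor day for the 2100s is Sunday. For year 83: 83÷12 = 6 r 11, and 11÷4 = 2, so 6+11+2 = 19.
Sunday + 19 ≡ Friday — that's 2183's doomsday.
In February the doomsday date is Feb 28 (2183 is not a leap year).
Feb 11 is 17 days before Feb 28; 17 mod 7 = 3, so Friday − 3 = Tuesday.

Tuesday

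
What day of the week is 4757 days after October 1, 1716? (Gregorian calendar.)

Monday

First find the weekday of Oct 1, 1716. Doomsday rule: the anchor day for the 1700s is Sunday. For year 16: 16÷12 = 1 r 4, and 4÷4 = 1, so 1+4+1 = 6.
Sunday + 6 ≡ Saturday — that's 1716's doomsday.
In October the doomsday date is Oct 10.
Oct 1 is 9 days before Oct 10; 9 mod 7 = 2, so Saturday − 2 = Thursday.
4757 mod 7 = 4, so 4757 days after a Thursday is Thursday + 4 = Monday.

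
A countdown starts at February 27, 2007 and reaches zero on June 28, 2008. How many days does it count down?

487

Feb 27, 2007 → Feb 27, 2008: 365 days.
Feb 27, 2008 → Mar 27, 2008: 29 days (February has 29).
Mar 27, 2008 → Apr 27, 2008: 31 days (March has 31).
Apr 27, 2008 → May 27, 2008: 30 days (April has 30).
May 27, 2008 → Jun 27, 2008: 31 days (May has 31).
Jun 27, 2008 → Jun 28, 2008: 1 days.
Total: 487 days.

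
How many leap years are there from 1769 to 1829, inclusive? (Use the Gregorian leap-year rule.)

Multiples of 4 in [1769,1829]: 15.
Of those, multiples of 100: 1 (not leap unless ÷400).
Multiples of 400: 0.
Leap years = 15 − 1 + 0 = 14.

14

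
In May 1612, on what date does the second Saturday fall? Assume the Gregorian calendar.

May 1, 1612 is a Tuesday.
The first Saturday is therefore May 5 (4 days later).
The second Saturday is 5 + 1×7 = May 12.

May 12, 1612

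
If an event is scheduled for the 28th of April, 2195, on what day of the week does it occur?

Tuesday

January 1, 2195 is a Thursday.
Jan 1, 2195 → Feb 1, 2195: 31 days (January has 31).
Feb 1, 2195 → Mar 1, 2195: 28 days (February has 28).
Mar 1, 2195 → Apr 1, 2195: 31 days (March has 31).
Apr 1, 2195 → Apr 28, 2195: 27 days.
Total: 117 days.
117 mod 7 = 5, so Thursday + 5 = Tuesday.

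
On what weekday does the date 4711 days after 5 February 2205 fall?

Feb 5, 2205 is a Tuesday.
4711 mod 7 = 0, so 4711 days after a Tuesday is Tuesday + 0 = Tuesday.

Tuesday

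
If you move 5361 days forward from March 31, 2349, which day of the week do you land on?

Wednesday

First find the weekday of Mar 31, 2349. Doomsday rule: the anchor day for the 2300s is Wednesday. For year 49: 49÷12 = 4 r 1, and 1÷4 = 0, so 4+1+0 = 5.
Wednesday + 5 ≡ Monday — that's 2349's doomsday.
In March the doomsday date is Mar 14.
Mar 31 is 17 days after Mar 14; 17 mod 7 = 3, so Monday + 3 = Thursday.
5361 mod 7 = 6, so 5361 days after a Thursday is Thursday + 6 = Wednesday.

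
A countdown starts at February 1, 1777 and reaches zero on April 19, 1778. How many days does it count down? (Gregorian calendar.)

442

Feb 1, 1777 → Feb 1, 1778: 365 days.
Feb 1, 1778 → Mar 1, 1778: 28 days (February has 28).
Mar 1, 1778 → Apr 1, 1778: 31 days (March has 31).
Apr 1, 1778 → Apr 19, 1778: 18 days.
Total: 442 days.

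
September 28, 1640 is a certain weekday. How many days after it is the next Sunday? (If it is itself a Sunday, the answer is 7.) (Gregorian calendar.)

Sep 28, 1640 is a Friday.
From Friday to the next Sunday is 2 days.

2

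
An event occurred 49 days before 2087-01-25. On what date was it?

December 7, 2086

−25 → Dec 31, 2086 (end of Dec, 31 days; 24 left).
−24 → Dec 7, 2086.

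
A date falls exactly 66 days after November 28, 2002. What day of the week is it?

First find the weekday of Nov 28, 2002. Doomsday rule: the anchor day for the 2000s is Tuesday. For year 02: 2÷12 = 0 r 2, and 2÷4 = 0, so 0+2+0 = 2.
Tuesday + 2 ≡ Thursday — that's 2002's doomsday.
In November the doomsday date is Nov 7.
Nov 28 is 21 days after Nov 7; 21 mod 7 = 0, so Thursday + 0 = Thursday.
66 mod 7 = 3, so 66 days after a Thursday is Thursday + 3 = Sunday.

Sunday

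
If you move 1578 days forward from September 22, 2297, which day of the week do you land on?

Sep 22, 2297 is a Wednesday.
1578 mod 7 = 3, so 1578 days after a Wednesday is Wednesday + 3 = Saturday.

Saturday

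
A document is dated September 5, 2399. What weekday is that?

Doomsday rule: the anchor day for the 2300s is Wednesday. For year 99: 99÷12 = 8 r 3, and 3÷4 = 0, so 8+3+0 = 11.
Wednesday + 11 ≡ Sunday — that's 2399's doomsday.
In September the doomsday date is Sep 5.
Sep 5 is the doomsday itself: Sunday.

Sunday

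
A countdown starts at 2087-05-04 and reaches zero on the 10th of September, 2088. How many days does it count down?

May 4, 2087 → May 4, 2088: 366 days (Feb 29, 2088 is in that span).
May 4, 2088 → Jun 4, 2088: 31 days (May has 31).
Jun 4, 2088 → Jul 4, 2088: 30 days (June has 30).
Jul 4, 2088 → Aug 4, 2088: 31 days (July has 31).
Aug 4, 2088 → Sep 4, 2088: 31 days (August has 31).
Sep 4, 2088 → Sep 10, 2088: 6 days.
Total: 495 days.

495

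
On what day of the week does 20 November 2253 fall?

Doomsday rule: the anchor day for the 2200s is Friday. For year 53: 53÷12 = 4 r 5, and 5÷4 = 1, so 4+5+1 = 10.
Friday + 10 ≡ Monday — that's 2253's doomsday.
In November the doomsday date is Nov 7.
Nov 20 is 13 days after Nov 7; 13 mod 7 = 6, so Monday + 6 = Sunday.

Sunday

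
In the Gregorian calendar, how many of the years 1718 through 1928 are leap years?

Multiples of 4 in [1718,1928]: 53.
Of those, multiples of 100: 2 (not leap unless ÷400).
Multiples of 400: 0.
Leap years = 53 − 2 + 0 = 51.

51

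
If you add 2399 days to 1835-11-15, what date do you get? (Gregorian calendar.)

June 10, 1842

+366 (one year; includes Feb 29, 1836) → Nov 15, 1836 (2033 left).
+365 (one year) → Nov 15, 1837 (1668 left).
+365 (one year) → Nov 15, 1838 (1303 left).
+365 (one year) → Nov 15, 1839 (938 left).
+366 (one year; includes Feb 29, 1840) → Nov 15, 1840 (572 left).
+365 (one year) → Nov 15, 1841 (207 left).
Nov has 30 days: +16 → Dec 1, 1841 (191 left).
Dec has 31 days: +31 → Jan 1, 1842 (160 left).
Jan has 31 days: +31 → Feb 1, 1842 (129 left).
Feb has 28 days: +28 → Mar 1, 1842 (101 left).
Mar has 31 days: +31 → Apr 1, 1842 (70 left).
Apr has 30 days: +30 → May 1, 1842 (40 left).
May has 31 days: +31 → Jun 1, 1842 (9 left).
+9 → Jun 10, 1842.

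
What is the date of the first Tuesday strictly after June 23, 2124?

June 27, 2124

Jun 23, 2124 is a Friday.
From Friday to the next Tuesday is 4 days.
Jun 23, 2124 + 4 = Jun 27, 2124.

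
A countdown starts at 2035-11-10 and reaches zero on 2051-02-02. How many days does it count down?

Nov 10, 2035 → Nov 10, 2036: 366 days (Feb 29, 2036 is in that span).
Nov 10, 2036 → Nov 10, 2037: 365 days.
Nov 10, 2037 → Nov 10, 2038: 365 days.
Nov 10, 2038 → Nov 10, 2039: 365 days.
Nov 10, 2039 → Nov 10, 2040: 366 days (Feb 29, 2040 is in that span).
Nov 10, 2040 → Nov 10, 2041: 365 days.
Nov 10, 2041 → Nov 10, 2042: 365 days.
Nov 10, 2042 → Nov 10, 2043: 365 days.
Nov 10, 2043 → Nov 10, 2044: 366 days (Feb 29, 2044 is in that span).
Nov 10, 2044 → Nov 10, 2045: 365 days.
Nov 10, 2045 → Nov 10, 2046: 365 days.
Nov 10, 2046 → Nov 10, 2047: 365 days.
Nov 10, 2047 → Nov 10, 2048: 366 days (Feb 29, 2048 is in that span).
Nov 10, 2048 → Nov 10, 2049: 365 days.
Nov 10, 2049 → Nov 10, 2050: 365 days.
Nov 10, 2050 → Dec 10, 2050: 30 days (November has 30).
Dec 10, 2050 → Jan 10, 2051: 31 days (December has 31).
Jan 10, 2051 → Feb 2, 2051: 23 days.
Total: 5563 days.

5563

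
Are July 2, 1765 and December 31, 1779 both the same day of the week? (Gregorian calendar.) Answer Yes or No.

No

From Jul 2, 1765 to Dec 31, 1779 is 5295 days.
5295 mod 7 = 3, so they are different weekdays.
(Jul 2, 1765 is a Tuesday; Dec 31, 1779 is a Friday.)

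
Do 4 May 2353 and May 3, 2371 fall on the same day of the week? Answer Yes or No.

Yes

From May 4, 2353 to May 3, 2371 is 6573 days.
6573 mod 7 = 0, so they are the same weekday.
(May 4, 2353 is a Monday; May 3, 2371 is a Monday.)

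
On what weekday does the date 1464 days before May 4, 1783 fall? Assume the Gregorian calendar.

Saturday

First find the weekday of May 4, 1783. Doomsday rule: the anchor day for the 1700s is Sunday. For year 83: 83÷12 = 6 r 11, and 11÷4 = 2, so 6+11+2 = 19.
Sunday + 19 ≡ Friday — that's 1783's doomsday.
In May the doomsday date is May 9.
May 4 is 5 days before May 9; 5 mod 7 = 5, so Friday − 5 = Sunday.
1464 mod 7 = 1, so 1464 days before a Sunday is Sunday − 1 = Saturday.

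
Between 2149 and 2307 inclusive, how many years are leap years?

Multiples of 4 in [2149,2307]: 39.
Of those, multiples of 100: 2 (not leap unless ÷400).
Multiples of 400: 0.
Leap years = 39 − 2 + 0 = 37.

37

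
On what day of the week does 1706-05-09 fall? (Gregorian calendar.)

Sunday

Doomsday rule: the anchor day for the 1700s is Sunday. For year 06: 6÷12 = 0 r 6, and 6÷4 = 1, so 0+6+1 = 7.
Sunday + 7 ≡ Sunday — that's 1706's doomsday.
In May the doomsday date is May 9.
May 9 is the doomsday itself: Sunday.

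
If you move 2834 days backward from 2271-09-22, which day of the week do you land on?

Saturday

First find the weekday of Sep 22, 2271. Doomsday rule: the anchor day for the 2200s is Friday. For year 71: 71÷12 = 5 r 11, and 11÷4 = 2, so 5+11+2 = 18.
Friday + 18 ≡ Tuesday — that's 2271's doomsday.
In September the doomsday date is Sep 5.
Sep 22 is 17 days after Sep 5; 17 mod 7 = 3, so Tuesday + 3 = Friday.
2834 mod 7 = 6, so 2834 days before a Friday is Friday − 6 = Saturday.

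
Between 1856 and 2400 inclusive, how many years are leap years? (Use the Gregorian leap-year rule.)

Multiples of 4 in [1856,2400]: 137.
Of those, multiples of 100: 6 (not leap unless ÷400).
Multiples of 400: 2.
Leap years = 137 − 6 + 2 = 133.

133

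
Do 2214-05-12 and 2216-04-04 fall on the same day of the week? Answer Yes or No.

Yes

From May 12, 2214 to Apr 4, 2216 is 693 days.
693 mod 7 = 0, so they are the same weekday.
(May 12, 2214 is a Thursday; Apr 4, 2216 is a Thursday.)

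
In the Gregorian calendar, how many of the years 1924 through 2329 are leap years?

Multiples of 4 in [1924,2329]: 102.
Of those, multiples of 100: 4 (not leap unless ÷400).
Multiples of 400: 1.
Leap years = 102 − 4 + 1 = 99.

99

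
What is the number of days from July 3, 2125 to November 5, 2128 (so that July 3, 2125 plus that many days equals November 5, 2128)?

Jul 3, 2125 → Jul 3, 2126: 365 days.
Jul 3, 2126 → Jul 3, 2127: 365 days.
Jul 3, 2127 → Jul 3, 2128: 366 days (Feb 29, 2128 is in that span).
Jul 3, 2128 → Aug 3, 2128: 31 days (July has 31).
Aug 3, 2128 → Sep 3, 2128: 31 days (August has 31).
Sep 3, 2128 → Oct 3, 2128: 30 days (September has 30).
Oct 3, 2128 → Nov 3, 2128: 31 days (October has 31).
Nov 3, 2128 → Nov 5, 2128: 2 days.
Total: 1221 days.

1221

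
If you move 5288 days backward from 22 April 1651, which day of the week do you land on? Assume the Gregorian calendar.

Wednesday

Apr 22, 1651 is a Saturday.
5288 mod 7 = 3, so 5288 days before a Saturday is Saturday − 3 = Wednesday.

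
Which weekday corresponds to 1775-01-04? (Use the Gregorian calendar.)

Doomsday rule: the anchor day for the 1700s is Sunday. For year 75: 75÷12 = 6 r 3, and 3÷4 = 0, so 6+3+0 = 9.
Sunday + 9 ≡ Tuesday — that's 1775's doomsday.
In January the doomsday date is Jan 3 (1775 is not a leap year).
Jan 4 is 1 day after Jan 3; 1 mod 7 = 1, so Tuesday + 1 = Wednesday.

Wednesday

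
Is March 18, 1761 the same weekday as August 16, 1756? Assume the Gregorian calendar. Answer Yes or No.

From Aug 16, 1756 to Mar 18, 1761 is 1675 days.
1675 mod 7 = 2, so they are different weekdays.
(Aug 16, 1756 is a Monday; Mar 18, 1761 is a Wednesday.)

No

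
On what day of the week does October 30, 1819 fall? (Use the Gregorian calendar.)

Doomsday rule: the anchor day for the 1800s is Friday. For year 19: 19÷12 = 1 r 7, and 7÷4 = 1, so 1+7+1 = 9.
Friday + 9 ≡ Sunday — that's 1819's doomsday.
In October the doomsday date is Oct 10.
Oct 30 is 20 days after Oct 10; 20 mod 7 = 6, so Sunday + 6 = Saturday.

Saturday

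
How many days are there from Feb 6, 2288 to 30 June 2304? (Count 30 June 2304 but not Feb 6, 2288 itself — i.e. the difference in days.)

Feb 6, 2288 → Feb 6, 2289: 366 days (Feb 29, 2288 is in that span).
Feb 6, 2289 → Feb 6, 2290: 365 days.
Feb 6, 2290 → Feb 6, 2291: 365 days.
Feb 6, 2291 → Feb 6, 2292: 365 days.
Feb 6, 2292 → Feb 6, 2293: 366 days (Feb 29, 2292 is in that span).
Feb 6, 2293 → Feb 6, 2294: 365 days.
Feb 6, 2294 → Feb 6, 2295: 365 days.
Feb 6, 2295 → Feb 6, 2296: 365 days.
Feb 6, 2296 → Feb 6, 2297: 366 days (Feb 29, 2296 is in that span).
Feb 6, 2297 → Feb 6, 2298: 365 days.
Feb 6, 2298 → Feb 6, 2299: 365 days.
Feb 6, 2299 → Feb 6, 2300: 365 days.
Feb 6, 2300 → Feb 6, 2301: 365 days.
Feb 6, 2301 → Feb 6, 2302: 365 days.
Feb 6, 2302 → Feb 6, 2303: 365 days.
Feb 6, 2303 → Feb 6, 2304: 365 days.
Feb 6, 2304 → Mar 6, 2304: 29 days (February has 29).
Mar 6, 2304 → Apr 6, 2304: 31 days (March has 31).
Apr 6, 2304 → May 6, 2304: 30 days (April has 30).
May 6, 2304 → Jun 6, 2304: 31 days (May has 31).
Jun 6, 2304 → Jun 30, 2304: 24 days.
Total: 5988 days.

5988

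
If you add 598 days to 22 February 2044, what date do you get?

+366 (one year; includes Feb 29, 2044) → Feb 22, 2045 (232 left).
Feb has 28 days: +7 → Mar 1, 2045 (225 left).
Mar has 31 days: +31 → Apr 1, 2045 (194 left).
Apr has 30 days: +30 → May 1, 2045 (164 left).
May has 31 days: +31 → Jun 1, 2045 (133 left).
Jun has 30 days: +30 → Jul 1, 2045 (103 left).
Jul has 31 days: +31 → Aug 1, 2045 (72 left).
Aug has 31 days: +31 → Sep 1, 2045 (41 left).
Sep has 30 days: +30 → Oct 1, 2045 (11 left).
+11 → Oct 12, 2045.

October 12, 2045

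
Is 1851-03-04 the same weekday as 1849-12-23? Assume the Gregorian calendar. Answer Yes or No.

No

From Dec 23, 1849 to Mar 4, 1851 is 436 days.
436 mod 7 = 2, so they are different weekdays.
(Dec 23, 1849 is a Sunday; Mar 4, 1851 is a Tuesday.)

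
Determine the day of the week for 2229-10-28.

January 1, 2229 is a Thursday.
Jan 1, 2229 → Feb 1, 2229: 31 days (January has 31).
Feb 1, 2229 → Mar 1, 2229: 28 days (February has 28).
Mar 1, 2229 → Apr 1, 2229: 31 days (March has 31).
Apr 1, 2229 → May 1, 2229: 30 days (April has 30).
May 1, 2229 → Jun 1, 2229: 31 days (May has 31).
Jun 1, 2229 → Jul 1, 2229: 30 days (June has 30).
Jul 1, 2229 → Aug 1, 2229: 31 days (July has 31).
Aug 1, 2229 → Sep 1, 2229: 31 days (August has 31).
Sep 1, 2229 → Oct 1, 2229: 30 days (September has 30).
Oct 1, 2229 → Oct 28, 2229: 27 days.
Total: 300 days.
300 mod 7 = 6, so Thursday + 6 = Wednesday.

Wednesday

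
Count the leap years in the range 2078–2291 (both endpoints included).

Multiples of 4 in [2078,2291]: 53.
Of those, multiples of 100: 2 (not leap unless ÷400).
Multiples of 400: 0.
Leap years = 53 − 2 + 0 = 51.

51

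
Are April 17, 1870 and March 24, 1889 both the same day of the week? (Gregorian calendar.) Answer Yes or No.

From Apr 17, 1870 to Mar 24, 1889 is 6916 days.
6916 mod 7 = 0, so they are the same weekday.
(Apr 17, 1870 is a Sunday; Mar 24, 1889 is a Sunday.)

Yes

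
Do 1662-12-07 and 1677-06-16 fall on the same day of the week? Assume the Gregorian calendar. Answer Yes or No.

From Dec 7, 1662 to Jun 16, 1677 is 5305 days.
5305 mod 7 = 6, so they are different weekdays.
(Dec 7, 1662 is a Thursday; Jun 16, 1677 is a Wednesday.)

No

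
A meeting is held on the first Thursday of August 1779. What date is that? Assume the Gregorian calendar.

August 5, 1779

August 1, 1779 is a Sunday.
The first Thursday is therefore August 5 (4 days later).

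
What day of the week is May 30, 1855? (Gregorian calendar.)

Doomsday rule: the anchor day for the 1800s is Friday. For year 55: 55÷12 = 4 r 7, and 7÷4 = 1, so 4+7+1 = 12.
Friday + 12 ≡ Wednesday — that's 1855's doomsday.
In May the doomsday date is May 9.
May 30 is 21 days after May 9; 21 mod 7 = 0, so Wednesday + 0 = Wednesday.

Wednesday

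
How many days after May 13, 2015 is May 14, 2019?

1462

May 13, 2015 → May 13, 2016: 366 days (Feb 29, 2016 is in that span).
May 13, 2016 → May 13, 2017: 365 days.
May 13, 2017 → May 13, 2018: 365 days.
May 13, 2018 → Jun 13, 2018: 31 days (May has 31).
Jun 13, 2018 → Jul 13, 2018: 30 days (June has 30).
Jul 13, 2018 → Aug 13, 2018: 31 days (July has 31).
Aug 13, 2018 → Sep 13, 2018: 31 days (August has 31).
Sep 13, 2018 → Oct 13, 2018: 30 days (September has 30).
Oct 13, 2018 → Nov 13, 2018: 31 days (October has 31).
Nov 13, 2018 → Dec 13, 2018: 30 days (November has 30).
Dec 13, 2018 → Jan 13, 2019: 31 days (December has 31).
Jan 13, 2019 → Feb 13, 2019: 31 days (January has 31).
Feb 13, 2019 → Mar 13, 2019: 28 days (February has 28).
Mar 13, 2019 → Apr 13, 2019: 31 days (March has 31).
Apr 13, 2019 → May 13, 2019: 30 days (April has 30).
May 13, 2019 → May 14, 2019: 1 days.
Total: 1462 days.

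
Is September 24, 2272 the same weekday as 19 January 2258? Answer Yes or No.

From Jan 19, 2258 to Sep 24, 2272 is 5362 days.
5362 mod 7 = 0, so they are the same weekday.
(Jan 19, 2258 is a Tuesday; Sep 24, 2272 is a Tuesday.)

Yes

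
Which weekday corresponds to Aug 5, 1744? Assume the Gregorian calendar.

Doomsday rule: the anchor day for the 1700s is Sunday. For year 44: 44÷12 = 3 r 8, and 8÷4 = 2, so 3+8+2 = 13.
Sunday + 13 ≡ Saturday — that's 1744's doomsday.
In August the doomsday date is Aug 8.
Aug 5 is 3 days before Aug 8; 3 mod 7 = 3, so Saturday − 3 = Wednesday.

Wednesday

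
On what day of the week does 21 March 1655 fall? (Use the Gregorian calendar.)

Doomsday rule: the anchor day for the 1600s is Tuesday. For year 55: 55÷12 = 4 r 7, and 7÷4 = 1, so 4+7+1 = 12.
Tuesday + 12 ≡ Sunday — that's 1655's doomsday.
In March the doomsday date is Mar 14.
Mar 21 is 7 days after Mar 14; 7 mod 7 = 0, so Sunday + 0 = Sunday.

Sunday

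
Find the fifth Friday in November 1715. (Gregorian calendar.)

November 29, 1715

November 1, 1715 is a Friday.
The first Friday is therefore November 1 (same day).
The fifth Friday is 1 + 4×7 = November 29.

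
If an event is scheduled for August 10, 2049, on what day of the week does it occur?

Tuesday

January 1, 2049 is a Friday.
Jan 1, 2049 → Feb 1, 2049: 31 days (January has 31).
Feb 1, 2049 → Mar 1, 2049: 28 days (February has 28).
Mar 1, 2049 → Apr 1, 2049: 31 days (March has 31).
Apr 1, 2049 → May 1, 2049: 30 days (April has 30).
May 1, 2049 → Jun 1, 2049: 31 days (May has 31).
Jun 1, 2049 → Jul 1, 2049: 30 days (June has 30).
Jul 1, 2049 → Aug 1, 2049: 31 days (July has 31).
Aug 1, 2049 → Aug 10, 2049: 9 days.
Total: 221 days.
221 mod 7 = 4, so Friday + 4 = Tuesday.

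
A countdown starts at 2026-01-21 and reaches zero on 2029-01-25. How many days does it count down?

Jan 21, 2026 → Jan 21, 2027: 365 days.
Jan 21, 2027 → Jan 21, 2028: 365 days.
Jan 21, 2028 → Feb 21, 2028: 31 days (January has 31).
Feb 21, 2028 → Mar 21, 2028: 29 days (February has 29).
Mar 21, 2028 → Apr 21, 2028: 31 days (March has 31).
Apr 21, 2028 → May 21, 2028: 30 days (April has 30).
May 21, 2028 → Jun 21, 2028: 31 days (May has 31).
Jun 21, 2028 → Jul 21, 2028: 30 days (June has 30).
Jul 21, 2028 → Aug 21, 2028: 31 days (July has 31).
Aug 21, 2028 → Sep 21, 2028: 31 days (August has 31).
Sep 21, 2028 → Oct 21, 2028: 30 days (September has 30).
Oct 21, 2028 → Nov 21, 2028: 31 days (October has 31).
Nov 21, 2028 → Dec 21, 2028: 30 days (November has 30).
Dec 21, 2028 → Jan 21, 2029: 31 days (December has 31).
Jan 21, 2029 → Jan 25, 2029: 4 days.
Total: 1100 days.

1100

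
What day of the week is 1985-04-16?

Tuesday

Doomsday rule: the anchor day for the 1900s is Wednesday. For year 85: 85÷12 = 7 r 1, and 1÷4 = 0, so 7+1+0 = 8.
Wednesday + 8 ≡ Thursday — that's 1985's doomsday.
In April the doomsday date is Apr 4.
Apr 16 is 12 days after Apr 4; 12 mod 7 = 5, so Thursday + 5 = Tuesday.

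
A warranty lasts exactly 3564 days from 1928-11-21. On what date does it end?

August 25, 1938

+365 (one year) → Nov 21, 1929 (3199 left).
+365 (one year) → Nov 21, 1930 (2834 left).
+365 (one year) → Nov 21, 1931 (2469 left).
+366 (one year; includes Feb 29, 1932) → Nov 21, 1932 (2103 left).
+365 (one year) → Nov 21, 1933 (1738 left).
+365 (one year) → Nov 21, 1934 (1373 left).
+365 (one year) → Nov 21, 1935 (1008 left).
+366 (one year; includes Feb 29, 1936) → Nov 21, 1936 (642 left).
+365 (one year) → Nov 21, 1937 (277 left).
Nov has 30 days: +10 → Dec 1, 1937 (267 left).
Dec has 31 days: +31 → Jan 1, 1938 (236 left).
Jan has 31 days: +31 → Feb 1, 1938 (205 left).
Feb has 28 days: +28 → Mar 1, 1938 (177 left).
Mar has 31 days: +31 → Apr 1, 1938 (146 left).
Apr has 30 days: +30 → May 1, 1938 (116 left).
May has 31 days: +31 → Jun 1, 1938 (85 left).
Jun has 30 days: +30 → Jul 1, 1938 (55 left).
Jul has 31 days: +31 → Aug 1, 1938 (24 left).
+24 → Aug 25, 1938.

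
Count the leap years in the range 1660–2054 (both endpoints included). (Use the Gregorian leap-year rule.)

96

Multiples of 4 in [1660,2054]: 99.
Of those, multiples of 100: 4 (not leap unless ÷400).
Multiples of 400: 1.
Leap years = 99 − 4 + 1 = 96.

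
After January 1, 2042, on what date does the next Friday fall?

Jan 1, 2042 is a Wednesday.
From Wednesday to the next Friday is 2 days.
Jan 1, 2042 + 2 = Jan 3, 2042.

January 3, 2042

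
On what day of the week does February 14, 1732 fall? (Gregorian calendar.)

Thursday

Doomsday rule: the anchor day for the 1700s is Sunday. For year 32: 32÷12 = 2 r 8, and 8÷4 = 2, so 2+8+2 = 12.
Sunday + 12 ≡ Friday — that's 1732's doomsday.
In February the doomsday date is Feb 29 (1732 is a leap year (divisible by 4)).
Feb 14 is 15 days before Feb 29; 15 mod 7 = 1, so Friday − 1 = Thursday.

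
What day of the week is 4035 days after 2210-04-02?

Thursday

First find the weekday of Apr 2, 2210. Doomsday rule: the anchor day for the 2200s is Friday. For year 10: 10÷12 = 0 r 10, and 10÷4 = 2, so 0+10+2 = 12.
Friday + 12 ≡ Wednesday — that's 2210's doomsday.
In April the doomsday date is Apr 4.
Apr 2 is 2 days before Apr 4; 2 mod 7 = 2, so Wednesday − 2 = Monday.
4035 mod 7 = 3, so 4035 days after a Monday is Monday + 3 = Thursday.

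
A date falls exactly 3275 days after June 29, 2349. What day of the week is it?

Jun 29, 2349 is a Wednesday.
3275 mod 7 = 6, so 3275 days after a Wednesday is Wednesday + 6 = Tuesday.

Tuesday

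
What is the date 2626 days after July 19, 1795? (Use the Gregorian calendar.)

September 27, 1802

+366 (one year; includes Feb 29, 1796) → Jul 19, 1796 (2260 left).
+365 (one year) → Jul 19, 1797 (1895 left).
+365 (one year) → Jul 19, 1798 (1530 left).
+365 (one year) → Jul 19, 1799 (1165 left).
+365 (one year) → Jul 19, 1800 (800 left).
+365 (one year) → Jul 19, 1801 (435 left).
+365 (one year) → Jul 19, 1802 (70 left).
Jul has 31 days: +13 → Aug 1, 1802 (57 left).
Aug has 31 days: +31 → Sep 1, 1802 (26 left).
+26 → Sep 27, 1802.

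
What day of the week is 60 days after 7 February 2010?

Feb 7, 2010 is a Sunday.
60 mod 7 = 4, so 60 days after a Sunday is Sunday + 4 = Thursday.

Thursday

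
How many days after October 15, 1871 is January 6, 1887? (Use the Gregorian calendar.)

Oct 15, 1871 → Oct 15, 1872: 366 days (Feb 29, 1872 is in that span).
Oct 15, 1872 → Oct 15, 1873: 365 days.
Oct 15, 1873 → Oct 15, 1874: 365 days.
Oct 15, 1874 → Oct 15, 1875: 365 days.
Oct 15, 1875 → Oct 15, 1876: 366 days (Feb 29, 1876 is in that span).
Oct 15, 1876 → Oct 15, 1877: 365 days.
Oct 15, 1877 → Oct 15, 1878: 365 days.
Oct 15, 1878 → Oct 15, 1879: 365 days.
Oct 15, 1879 → Oct 15, 1880: 366 days (Feb 29, 1880 is in that span).
Oct 15, 1880 → Oct 15, 1881: 365 days.
Oct 15, 1881 → Oct 15, 1882: 365 days.
Oct 15, 1882 → Oct 15, 1883: 365 days.
Oct 15, 1883 → Oct 15, 1884: 366 days (Feb 29, 1884 is in that span).
Oct 15, 1884 → Oct 15, 1885: 365 days.
Oct 15, 1885 → Oct 15, 1886: 365 days.
Oct 15, 1886 → Nov 15, 1886: 31 days (October has 31).
Nov 15, 1886 → Dec 15, 1886: 30 days (November has 30).
Dec 15, 1886 → Jan 6, 1887: 22 days.
Total: 5562 days.

5562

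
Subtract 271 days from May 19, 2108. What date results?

−19 → Apr 30, 2108 (end of Apr, 30 days; 252 left).
−30 → Mar 31, 2108 (end of Mar, 31 days; 222 left).
−31 → Feb 29, 2108 (end of Feb, 29 days; 191 left).
−29 → Jan 31, 2108 (end of Jan, 31 days; 162 left).
−31 → Dec 31, 2107 (end of Dec, 31 days; 131 left).
−31 → Nov 30, 2107 (end of Nov, 30 days; 100 left).
−30 → Oct 31, 2107 (end of Oct, 31 days; 70 left).
−31 → Sep 30, 2107 (end of Sep, 30 days; 39 left).
−30 → Aug 31, 2107 (end of Aug, 31 days; 9 left).
−9 → Aug 22, 2107.

August 22, 2107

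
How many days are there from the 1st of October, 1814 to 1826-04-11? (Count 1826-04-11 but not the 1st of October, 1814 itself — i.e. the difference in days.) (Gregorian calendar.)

4210

Oct 1, 1814 → Oct 1, 1815: 365 days.
Oct 1, 1815 → Oct 1, 1816: 366 days (Feb 29, 1816 is in that span).
Oct 1, 1816 → Oct 1, 1817: 365 days.
Oct 1, 1817 → Oct 1, 1818: 365 days.
Oct 1, 1818 → Oct 1, 1819: 365 days.
Oct 1, 1819 → Oct 1, 1820: 366 days (Feb 29, 1820 is in that span).
Oct 1, 1820 → Oct 1, 1821: 365 days.
Oct 1, 1821 → Oct 1, 1822: 365 days.
Oct 1, 1822 → Oct 1, 1823: 365 days.
Oct 1, 1823 → Oct 1, 1824: 366 days (Feb 29, 1824 is in that span).
Oct 1, 1824 → Oct 1, 1825: 365 days.
Oct 1, 1825 → Nov 1, 1825: 31 days (October has 31).
Nov 1, 1825 → Dec 1, 1825: 30 days (November has 30).
Dec 1, 1825 → Jan 1, 1826: 31 days (December has 31).
Jan 1, 1826 → Feb 1, 1826: 31 days (January has 31).
Feb 1, 1826 → Mar 1, 1826: 28 days (February has 28).
Mar 1, 1826 → Apr 1, 1826: 31 days (March has 31).
Apr 1, 1826 → Apr 11, 1826: 10 days.
Total: 4210 days.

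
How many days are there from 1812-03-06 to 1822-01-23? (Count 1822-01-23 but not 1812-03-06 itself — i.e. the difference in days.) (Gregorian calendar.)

3610

Mar 6, 1812 → Mar 6, 1813: 365 days.
Mar 6, 1813 → Mar 6, 1814: 365 days.
Mar 6, 1814 → Mar 6, 1815: 365 days.
Mar 6, 1815 → Mar 6, 1816: 366 days (Feb 29, 1816 is in that span).
Mar 6, 1816 → Mar 6, 1817: 365 days.
Mar 6, 1817 → Mar 6, 1818: 365 days.
Mar 6, 1818 → Mar 6, 1819: 365 days.
Mar 6, 1819 → Mar 6, 1820: 366 days (Feb 29, 1820 is in that span).
Mar 6, 1820 → Mar 6, 1821: 365 days.
Mar 6, 1821 → Apr 6, 1821: 31 days (March has 31).
Apr 6, 1821 → May 6, 1821: 30 days (April has 30).
May 6, 1821 → Jun 6, 1821: 31 days (May has 31).
Jun 6, 1821 → Jul 6, 1821: 30 days (June has 30).
Jul 6, 1821 → Aug 6, 1821: 31 days (July has 31).
Aug 6, 1821 → Sep 6, 1821: 31 days (August has 31).
Sep 6, 1821 → Oct 6, 1821: 30 days (September has 30).
Oct 6, 1821 → Nov 6, 1821: 31 days (October has 31).
Nov 6, 1821 → Dec 6, 1821: 30 days (November has 30).
Dec 6, 1821 → Jan 6, 1822: 31 days (December has 31).
Jan 6, 1822 → Jan 23, 1822: 17 days.
Total: 3610 days.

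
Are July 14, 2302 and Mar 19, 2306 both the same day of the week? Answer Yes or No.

Yes

From Jul 14, 2302 to Mar 19, 2306 is 1344 days.
1344 mod 7 = 0, so they are the same weekday.
(Jul 14, 2302 is a Monday; Mar 19, 2306 is a Monday.)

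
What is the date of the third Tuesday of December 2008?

December 16, 2008

December 1, 2008 is a Monday.
The first Tuesday is therefore December 2 (1 days later).
The third Tuesday is 2 + 2×7 = December 16.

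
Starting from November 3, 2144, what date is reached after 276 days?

August 6, 2145

Nov has 30 days: +28 → Dec 1, 2144 (248 left).
Dec has 31 days: +31 → Jan 1, 2145 (217 left).
Jan has 31 days: +31 → Feb 1, 2145 (186 left).
Feb has 28 days: +28 → Mar 1, 2145 (158 left).
Mar has 31 days: +31 → Apr 1, 2145 (127 left).
Apr has 30 days: +30 → May 1, 2145 (97 left).
May has 31 days: +31 → Jun 1, 2145 (66 left).
Jun has 30 days: +30 → Jul 1, 2145 (36 left).
Jul has 31 days: +31 → Aug 1, 2145 (5 left).
+5 → Aug 6, 2145.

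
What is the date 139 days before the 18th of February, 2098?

October 2, 2097

−18 → Jan 31, 2098 (end of Jan, 31 days; 121 left).
−31 → Dec 31, 2097 (end of Dec, 31 days; 90 left).
−31 → Nov 30, 2097 (end of Nov, 30 days; 59 left).
−30 → Oct 31, 2097 (end of Oct, 31 days; 29 left).
−29 → Oct 2, 2097.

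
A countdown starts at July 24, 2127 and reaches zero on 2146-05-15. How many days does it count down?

6870

Jul 24, 2127 → Jul 24, 2128: 366 days (Feb 29, 2128 is in that span).
Jul 24, 2128 → Jul 24, 2129: 365 days.
Jul 24, 2129 → Jul 24, 2130: 365 days.
Jul 24, 2130 → Jul 24, 2131: 365 days.
Jul 24, 2131 → Jul 24, 2132: 366 days (Feb 29, 2132 is in that span).
Jul 24, 2132 → Jul 24, 2133: 365 days.
Jul 24, 2133 → Jul 24, 2134: 365 days.
Jul 24, 2134 → Jul 24, 2135: 365 days.
Jul 24, 2135 → Jul 24, 2136: 366 days (Feb 29, 2136 is in that span).
Jul 24, 2136 → Jul 24, 2137: 365 days.
Jul 24, 2137 → Jul 24, 2138: 365 days.
Jul 24, 2138 → Jul 24, 2139: 365 days.
Jul 24, 2139 → Jul 24, 2140: 366 days (Feb 29, 2140 is in that span).
Jul 24, 2140 → Jul 24, 2141: 365 days.
Jul 24, 2141 → Jul 24, 2142: 365 days.
Jul 24, 2142 → Jul 24, 2143: 365 days.
Jul 24, 2143 → Jul 24, 2144: 366 days (Feb 29, 2144 is in that span).
Jul 24, 2144 → Jul 24, 2145: 365 days.
Jul 24, 2145 → Aug 24, 2145: 31 days (July has 31).
Aug 24, 2145 → Sep 24, 2145: 31 days (August has 31).
Sep 24, 2145 → Oct 24, 2145: 30 days (September has 30).
Oct 24, 2145 → Nov 24, 2145: 31 days (October has 31).
Nov 24, 2145 → Dec 24, 2145: 30 days (November has 30).
Dec 24, 2145 → Jan 24, 2146: 31 days (December has 31).
Jan 24, 2146 → Feb 24, 2146: 31 days (January has 31).
Feb 24, 2146 → Mar 24, 2146: 28 days (February has 28).
Mar 24, 2146 → Apr 24, 2146: 31 days (March has 31).
Apr 24, 2146 → May 15, 2146: 21 days.
Total: 6870 days.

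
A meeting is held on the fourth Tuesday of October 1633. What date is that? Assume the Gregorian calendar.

October 25, 1633

October 1, 1633 is a Saturday.
The first Tuesday is therefore October 4 (3 days later).
The fourth Tuesday is 4 + 3×7 = October 25.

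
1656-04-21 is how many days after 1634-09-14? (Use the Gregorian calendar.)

Sep 14, 1634 → Sep 14, 1635: 365 days.
Sep 14, 1635 → Sep 14, 1636: 366 days (Feb 29, 1636 is in that span).
Sep 14, 1636 → Sep 14, 1637: 365 days.
Sep 14, 1637 → Sep 14, 1638: 365 days.
Sep 14, 1638 → Sep 14, 1639: 365 days.
Sep 14, 1639 → Sep 14, 1640: 366 days (Feb 29, 1640 is in that span).
Sep 14, 1640 → Sep 14, 1641: 365 days.
Sep 14, 1641 → Sep 14, 1642: 365 days.
Sep 14, 1642 → Sep 14, 1643: 365 days.
Sep 14, 1643 → Sep 14, 1644: 366 days (Feb 29, 1644 is in that span).
Sep 14, 1644 → Sep 14, 1645: 365 days.
Sep 14, 1645 → Sep 14, 1646: 365 days.
Sep 14, 1646 → Sep 14, 1647: 365 days.
Sep 14, 1647 → Sep 14, 1648: 366 days (Feb 29, 1648 is in that span).
Sep 14, 1648 → Sep 14, 1649: 365 days.
Sep 14, 1649 → Sep 14, 1650: 365 days.
Sep 14, 1650 → Sep 14, 1651: 365 days.
Sep 14, 1651 → Sep 14, 1652: 366 days (Feb 29, 1652 is in that span).
Sep 14, 1652 → Sep 14, 1653: 365 days.
Sep 14, 1653 → Sep 14, 1654: 365 days.
Sep 14, 1654 → Sep 14, 1655: 365 days.
Sep 14, 1655 → Oct 14, 1655: 30 days (September has 30).
Oct 14, 1655 → Nov 14, 1655: 31 days (October has 31).
Nov 14, 1655 → Dec 14, 1655: 30 days (November has 30).
Dec 14, 1655 → Jan 14, 1656: 31 days (December has 31).
Jan 14, 1656 → Feb 14, 1656: 31 days (January has 31).
Feb 14, 1656 → Mar 14, 1656: 29 days (February has 29).
Mar 14, 1656 → Apr 14, 1656: 31 days (March has 31).
Apr 14, 1656 → Apr 21, 1656: 7 days.
Total: 7890 days.

7890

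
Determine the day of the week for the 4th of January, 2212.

January 1, 2212 is a Wednesday.
Jan 1, 2212 → Jan 4, 2212: 3 days.
Total: 3 days.
3 mod 7 = 3, so Wednesday + 3 = Saturday.

Saturday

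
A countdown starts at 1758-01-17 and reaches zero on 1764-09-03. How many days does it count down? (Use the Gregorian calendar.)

2421

Jan 17, 1758 → Jan 17, 1759: 365 days.
Jan 17, 1759 → Jan 17, 1760: 365 days.
Jan 17, 1760 → Jan 17, 1761: 366 days (Feb 29, 1760 is in that span).
Jan 17, 1761 → Jan 17, 1762: 365 days.
Jan 17, 1762 → Jan 17, 1763: 365 days.
Jan 17, 1763 → Jan 17, 1764: 365 days.
Jan 17, 1764 → Feb 17, 1764: 31 days (January has 31).
Feb 17, 1764 → Mar 17, 1764: 29 days (February has 29).
Mar 17, 1764 → Apr 17, 1764: 31 days (March has 31).
Apr 17, 1764 → May 17, 1764: 30 days (April has 30).
May 17, 1764 → Jun 17, 1764: 31 days (May has 31).
Jun 17, 1764 → Jul 17, 1764: 30 days (June has 30).
Jul 17, 1764 → Aug 17, 1764: 31 days (July has 31).
Aug 17, 1764 → Sep 3, 1764: 17 days.
Total: 2421 days.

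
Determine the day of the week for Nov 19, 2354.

Friday

Doomsday rule: the anchor day for the 2300s is Wednesday. For year 54: 54÷12 = 4 r 6, and 6÷4 = 1, so 4+6+1 = 11.
Wednesday + 11 ≡ Sunday — that's 2354's doomsday.
In November the doomsday date is Nov 7.
Nov 19 is 12 days after Nov 7; 12 mod 7 = 5, so Sunday + 5 = Friday.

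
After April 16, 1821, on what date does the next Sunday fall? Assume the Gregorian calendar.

April 22, 1821

Apr 16, 1821 is a Monday.
From Monday to the next Sunday is 6 days.
Apr 16, 1821 + 6 = Apr 22, 1821.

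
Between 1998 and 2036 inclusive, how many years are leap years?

10

Multiples of 4 in [1998,2036]: 10.
Of those, multiples of 100: 1 (not leap unless ÷400).
Multiples of 400: 1.
Leap years = 10 − 1 + 1 = 10.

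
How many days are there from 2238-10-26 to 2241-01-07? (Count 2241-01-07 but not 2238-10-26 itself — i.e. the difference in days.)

804

Oct 26, 2238 → Oct 26, 2239: 365 days.
Oct 26, 2239 → Oct 26, 2240: 366 days (Feb 29, 2240 is in that span).
Oct 26, 2240 → Nov 26, 2240: 31 days (October has 31).
Nov 26, 2240 → Dec 26, 2240: 30 days (November has 30).
Dec 26, 2240 → Jan 7, 2241: 12 days.
Total: 804 days.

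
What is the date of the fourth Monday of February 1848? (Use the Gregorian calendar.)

February 1, 1848 is a Tuesday.
The first Monday is therefore February 7 (6 days later).
The fourth Monday is 7 + 3×7 = February 28.

February 28, 1848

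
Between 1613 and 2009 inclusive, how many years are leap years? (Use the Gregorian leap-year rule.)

Multiples of 4 in [1613,2009]: 99.
Of those, multiples of 100: 4 (not leap unless ÷400).
Multiples of 400: 1.
Leap years = 99 − 4 + 1 = 96.

96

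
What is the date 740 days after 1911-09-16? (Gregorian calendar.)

September 25, 1913

+366 (one year; includes Feb 29, 1912) → Sep 16, 1912 (374 left).
Sep has 30 days: +15 → Oct 1, 1912 (359 left).
Oct has 31 days: +31 → Nov 1, 1912 (328 left).
Nov has 30 days: +30 → Dec 1, 1912 (298 left).
Dec has 31 days: +31 → Jan 1, 1913 (267 left).
Jan has 31 days: +31 → Feb 1, 1913 (236 left).
Feb has 28 days: +28 → Mar 1, 1913 (208 left).
Mar has 31 days: +31 → Apr 1, 1913 (177 left).
Apr has 30 days: +30 → May 1, 1913 (147 left).
May has 31 days: +31 → Jun 1, 1913 (116 left).
Jun has 30 days: +30 → Jul 1, 1913 (86 left).
Jul has 31 days: +31 → Aug 1, 1913 (55 left).
Aug has 31 days: +31 → Sep 1, 1913 (24 left).
+24 → Sep 25, 1913.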